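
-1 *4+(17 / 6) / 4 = -79 / 24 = -3.29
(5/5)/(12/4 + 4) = 1/7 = 0.14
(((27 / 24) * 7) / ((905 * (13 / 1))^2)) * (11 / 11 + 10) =693 / 1107321800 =0.00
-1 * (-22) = 22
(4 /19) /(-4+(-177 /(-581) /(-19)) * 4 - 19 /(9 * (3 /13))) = -62748 /3937961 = -0.02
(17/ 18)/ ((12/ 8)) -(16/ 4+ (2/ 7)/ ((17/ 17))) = -691/ 189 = -3.66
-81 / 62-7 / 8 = -541 / 248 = -2.18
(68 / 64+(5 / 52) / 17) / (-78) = -1259 / 91936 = -0.01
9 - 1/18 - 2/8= 8.69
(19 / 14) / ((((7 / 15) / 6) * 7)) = 855 / 343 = 2.49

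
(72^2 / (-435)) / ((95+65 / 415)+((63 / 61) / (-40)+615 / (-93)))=-723239424 / 5372018203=-0.13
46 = 46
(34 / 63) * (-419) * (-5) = 1130.63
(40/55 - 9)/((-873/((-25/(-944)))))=2275/9065232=0.00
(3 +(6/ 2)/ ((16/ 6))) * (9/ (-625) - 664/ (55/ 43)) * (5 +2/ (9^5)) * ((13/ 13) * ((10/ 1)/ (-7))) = 1053765772453/ 68890500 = 15296.24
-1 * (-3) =3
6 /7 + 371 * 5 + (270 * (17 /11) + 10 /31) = 5426731 /2387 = 2273.45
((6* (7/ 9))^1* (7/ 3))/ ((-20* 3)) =-49/ 270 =-0.18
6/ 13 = 0.46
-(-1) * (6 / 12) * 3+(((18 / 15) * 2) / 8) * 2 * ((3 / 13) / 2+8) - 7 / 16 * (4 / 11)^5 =66645994 / 10468315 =6.37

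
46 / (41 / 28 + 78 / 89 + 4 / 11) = 1260952 / 74131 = 17.01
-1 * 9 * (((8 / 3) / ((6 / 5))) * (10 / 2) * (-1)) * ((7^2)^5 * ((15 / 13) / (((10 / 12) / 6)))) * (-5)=-15253663446000 / 13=-1173358726615.38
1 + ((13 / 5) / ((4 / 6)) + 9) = 139 / 10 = 13.90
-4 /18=-2 /9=-0.22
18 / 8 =9 / 4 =2.25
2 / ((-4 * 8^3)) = -1 / 1024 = -0.00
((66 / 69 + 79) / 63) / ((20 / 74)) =22681 / 4830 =4.70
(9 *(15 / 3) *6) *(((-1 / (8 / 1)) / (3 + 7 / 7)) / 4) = -135 / 64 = -2.11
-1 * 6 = -6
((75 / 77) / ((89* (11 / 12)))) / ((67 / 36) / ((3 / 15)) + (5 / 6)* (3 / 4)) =12960 / 10779769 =0.00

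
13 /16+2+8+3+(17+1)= 509 /16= 31.81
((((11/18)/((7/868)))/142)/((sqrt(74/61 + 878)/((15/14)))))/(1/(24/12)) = 1705 *sqrt(51118)/9995664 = 0.04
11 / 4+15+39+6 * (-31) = -517 / 4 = -129.25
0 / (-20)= 0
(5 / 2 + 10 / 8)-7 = -13 / 4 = -3.25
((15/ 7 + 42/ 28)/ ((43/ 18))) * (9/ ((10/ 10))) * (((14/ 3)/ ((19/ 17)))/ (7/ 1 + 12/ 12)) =23409/ 3268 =7.16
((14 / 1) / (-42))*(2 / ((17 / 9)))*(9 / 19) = -54 / 323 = -0.17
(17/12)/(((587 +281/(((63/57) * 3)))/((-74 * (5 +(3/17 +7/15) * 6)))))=-585081/423200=-1.38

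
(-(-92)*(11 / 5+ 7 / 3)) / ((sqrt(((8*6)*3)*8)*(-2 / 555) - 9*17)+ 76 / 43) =-11974362519280 / 4342021159011+ 6847867648*sqrt(2) / 4342021159011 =-2.76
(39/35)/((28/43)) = 1677/980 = 1.71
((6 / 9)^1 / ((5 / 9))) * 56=336 / 5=67.20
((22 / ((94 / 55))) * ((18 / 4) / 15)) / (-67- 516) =-33 / 4982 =-0.01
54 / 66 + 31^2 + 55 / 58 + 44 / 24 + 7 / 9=2771599 / 2871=965.38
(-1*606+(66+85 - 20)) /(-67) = 475 /67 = 7.09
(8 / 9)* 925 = 7400 / 9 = 822.22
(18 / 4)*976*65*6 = 1712880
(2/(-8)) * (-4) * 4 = 4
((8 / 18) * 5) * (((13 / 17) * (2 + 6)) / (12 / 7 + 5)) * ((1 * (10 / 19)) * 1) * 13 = 1892800 / 136629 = 13.85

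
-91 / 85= -1.07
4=4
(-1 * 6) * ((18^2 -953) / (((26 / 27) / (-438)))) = -22315662 / 13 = -1716589.38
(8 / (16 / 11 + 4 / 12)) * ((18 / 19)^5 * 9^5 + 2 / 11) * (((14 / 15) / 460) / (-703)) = -1374635428712 / 2362126639129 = -0.58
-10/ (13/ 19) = -190/ 13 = -14.62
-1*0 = 0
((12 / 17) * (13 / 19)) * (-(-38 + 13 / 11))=63180 / 3553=17.78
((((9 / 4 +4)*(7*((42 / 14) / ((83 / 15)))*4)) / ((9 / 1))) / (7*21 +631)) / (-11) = -875 / 710314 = -0.00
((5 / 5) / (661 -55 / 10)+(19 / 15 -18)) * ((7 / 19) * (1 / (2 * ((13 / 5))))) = -255913 / 215878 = -1.19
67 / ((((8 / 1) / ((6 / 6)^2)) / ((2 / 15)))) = 67 / 60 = 1.12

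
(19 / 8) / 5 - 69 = -2741 / 40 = -68.52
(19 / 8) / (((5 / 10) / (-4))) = -19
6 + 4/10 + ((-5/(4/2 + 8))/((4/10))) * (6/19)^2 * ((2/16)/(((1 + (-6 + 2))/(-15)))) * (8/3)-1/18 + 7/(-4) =285047/64980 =4.39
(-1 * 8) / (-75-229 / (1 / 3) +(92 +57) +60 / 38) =152 / 11617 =0.01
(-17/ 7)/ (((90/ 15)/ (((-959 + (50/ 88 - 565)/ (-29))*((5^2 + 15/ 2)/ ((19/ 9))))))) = 3974184435/ 678832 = 5854.44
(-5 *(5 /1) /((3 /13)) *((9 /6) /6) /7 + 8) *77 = 3817 /12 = 318.08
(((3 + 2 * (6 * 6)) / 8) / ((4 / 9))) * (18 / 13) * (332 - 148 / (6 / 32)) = -694575 / 52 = -13357.21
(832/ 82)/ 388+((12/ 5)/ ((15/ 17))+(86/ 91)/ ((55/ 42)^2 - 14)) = 2.67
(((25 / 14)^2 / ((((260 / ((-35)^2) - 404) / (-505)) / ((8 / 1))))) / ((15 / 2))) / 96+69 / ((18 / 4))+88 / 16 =148707625 / 7122816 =20.88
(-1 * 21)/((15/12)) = -84/5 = -16.80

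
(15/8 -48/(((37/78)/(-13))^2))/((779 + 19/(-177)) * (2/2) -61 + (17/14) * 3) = -489165537231/9790896340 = -49.96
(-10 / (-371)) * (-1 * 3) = -30 / 371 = -0.08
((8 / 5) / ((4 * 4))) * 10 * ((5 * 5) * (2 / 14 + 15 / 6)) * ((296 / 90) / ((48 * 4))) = 6845 / 6048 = 1.13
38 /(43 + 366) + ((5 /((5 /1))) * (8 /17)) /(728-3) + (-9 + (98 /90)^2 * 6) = -243950107 /136104975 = -1.79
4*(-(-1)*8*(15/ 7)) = 480/ 7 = 68.57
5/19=0.26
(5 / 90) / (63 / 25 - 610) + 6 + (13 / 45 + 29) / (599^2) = 980838335929 / 163473323610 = 6.00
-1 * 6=-6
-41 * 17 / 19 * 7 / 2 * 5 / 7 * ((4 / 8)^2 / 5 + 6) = -84337 / 152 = -554.85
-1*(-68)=68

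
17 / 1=17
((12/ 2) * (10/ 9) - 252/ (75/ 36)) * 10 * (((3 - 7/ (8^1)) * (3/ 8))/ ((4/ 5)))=-36431/ 32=-1138.47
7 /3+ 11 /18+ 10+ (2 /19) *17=5039 /342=14.73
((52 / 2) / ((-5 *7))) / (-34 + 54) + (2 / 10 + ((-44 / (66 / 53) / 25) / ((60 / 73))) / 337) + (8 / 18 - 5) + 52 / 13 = -1055714 / 2653875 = -0.40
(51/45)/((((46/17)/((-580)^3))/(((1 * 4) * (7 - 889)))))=6631154476800/23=288311064208.70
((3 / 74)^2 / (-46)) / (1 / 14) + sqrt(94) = -63 / 125948 + sqrt(94) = 9.69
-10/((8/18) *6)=-15/4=-3.75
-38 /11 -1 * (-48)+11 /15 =7471 /165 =45.28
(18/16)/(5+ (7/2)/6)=27/134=0.20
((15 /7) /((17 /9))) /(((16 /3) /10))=2025 /952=2.13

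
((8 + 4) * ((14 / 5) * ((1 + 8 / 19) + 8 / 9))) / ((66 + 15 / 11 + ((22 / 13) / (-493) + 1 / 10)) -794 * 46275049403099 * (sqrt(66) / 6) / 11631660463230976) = 203222746385828229171749903900151964512665600 * sqrt(66) / 22542581887589488734256645453833791028395259213 + 8680091092183461668282482671020529713015685120 / 7514193962529829578085548484611263676131753071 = 1.23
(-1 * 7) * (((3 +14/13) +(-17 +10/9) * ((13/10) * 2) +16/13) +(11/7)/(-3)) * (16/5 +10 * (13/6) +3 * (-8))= 149579/675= 221.60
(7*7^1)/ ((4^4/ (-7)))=-343/ 256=-1.34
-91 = -91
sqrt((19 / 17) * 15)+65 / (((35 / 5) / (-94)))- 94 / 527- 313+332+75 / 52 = -163551249 / 191828+sqrt(4845) / 17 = -848.50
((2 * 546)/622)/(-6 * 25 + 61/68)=-37128/3153229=-0.01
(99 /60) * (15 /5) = 99 /20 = 4.95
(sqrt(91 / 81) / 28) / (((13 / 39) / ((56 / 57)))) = 0.11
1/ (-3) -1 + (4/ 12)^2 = -11/ 9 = -1.22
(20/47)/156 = 0.00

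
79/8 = 9.88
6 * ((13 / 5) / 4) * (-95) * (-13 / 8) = 9633 / 16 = 602.06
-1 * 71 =-71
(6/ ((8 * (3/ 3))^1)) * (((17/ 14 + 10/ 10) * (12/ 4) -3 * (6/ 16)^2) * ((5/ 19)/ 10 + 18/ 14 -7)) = -12650193/ 476672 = -26.54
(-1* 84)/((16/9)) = -189/4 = -47.25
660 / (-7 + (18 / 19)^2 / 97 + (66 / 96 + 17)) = 123259840 / 1997697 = 61.70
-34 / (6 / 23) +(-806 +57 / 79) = -221740 / 237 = -935.61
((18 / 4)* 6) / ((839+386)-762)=27 / 463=0.06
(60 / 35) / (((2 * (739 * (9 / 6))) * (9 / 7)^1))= 4 / 6651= 0.00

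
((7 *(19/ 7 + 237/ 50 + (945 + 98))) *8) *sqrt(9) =4411908/ 25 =176476.32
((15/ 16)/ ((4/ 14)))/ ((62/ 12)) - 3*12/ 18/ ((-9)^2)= 24523/ 40176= 0.61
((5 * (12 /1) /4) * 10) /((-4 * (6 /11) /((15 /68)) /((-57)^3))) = 763921125 /272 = 2808533.55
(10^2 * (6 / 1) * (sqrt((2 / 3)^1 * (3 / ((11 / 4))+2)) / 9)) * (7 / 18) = 1400 * sqrt(561) / 891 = 37.22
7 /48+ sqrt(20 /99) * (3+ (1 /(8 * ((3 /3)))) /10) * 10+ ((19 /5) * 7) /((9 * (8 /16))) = 19.60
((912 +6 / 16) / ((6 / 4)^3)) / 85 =811 / 255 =3.18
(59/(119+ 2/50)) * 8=1475/372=3.97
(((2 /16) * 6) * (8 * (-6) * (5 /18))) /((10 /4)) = -4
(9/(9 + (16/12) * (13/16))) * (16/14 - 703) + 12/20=-2650479/4235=-625.85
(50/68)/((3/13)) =325/102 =3.19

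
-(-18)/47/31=18/1457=0.01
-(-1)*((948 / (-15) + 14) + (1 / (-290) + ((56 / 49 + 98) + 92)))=288137 / 2030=141.94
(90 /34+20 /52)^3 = 300763000 /10793861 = 27.86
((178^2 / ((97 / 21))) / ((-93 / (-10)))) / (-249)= -2217880 / 748743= -2.96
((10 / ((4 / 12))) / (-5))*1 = -6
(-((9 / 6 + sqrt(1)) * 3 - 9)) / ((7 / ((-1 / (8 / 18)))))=-27 / 56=-0.48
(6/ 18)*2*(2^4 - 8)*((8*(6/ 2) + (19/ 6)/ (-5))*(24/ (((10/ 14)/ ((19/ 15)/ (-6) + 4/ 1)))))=15865.24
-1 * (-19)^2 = -361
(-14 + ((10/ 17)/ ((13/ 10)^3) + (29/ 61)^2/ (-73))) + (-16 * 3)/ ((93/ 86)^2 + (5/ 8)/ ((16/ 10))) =-83351080330253699/ 1872899088266453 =-44.50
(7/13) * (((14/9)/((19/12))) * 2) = 784/741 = 1.06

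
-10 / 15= -2 / 3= -0.67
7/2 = 3.50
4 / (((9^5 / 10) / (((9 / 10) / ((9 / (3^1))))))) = 4 / 19683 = 0.00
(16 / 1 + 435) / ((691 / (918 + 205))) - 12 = 498181 / 691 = 720.96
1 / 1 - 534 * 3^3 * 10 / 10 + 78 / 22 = -158548 / 11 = -14413.45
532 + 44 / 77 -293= 1677 / 7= 239.57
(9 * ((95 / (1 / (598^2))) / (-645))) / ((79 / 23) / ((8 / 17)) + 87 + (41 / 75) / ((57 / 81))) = -1781511607200 / 357313703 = -4985.85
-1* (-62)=62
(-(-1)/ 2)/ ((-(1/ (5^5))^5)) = -298023223876953125/ 2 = -149011611938476562.50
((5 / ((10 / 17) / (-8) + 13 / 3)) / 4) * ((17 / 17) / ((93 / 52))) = 4420 / 26939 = 0.16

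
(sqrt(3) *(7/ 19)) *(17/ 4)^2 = 2023 *sqrt(3)/ 304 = 11.53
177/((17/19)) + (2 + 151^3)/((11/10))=585339003/187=3130155.10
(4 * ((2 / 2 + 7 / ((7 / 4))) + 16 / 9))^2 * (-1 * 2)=-119072 / 81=-1470.02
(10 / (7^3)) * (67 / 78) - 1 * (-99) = 1324658 / 13377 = 99.03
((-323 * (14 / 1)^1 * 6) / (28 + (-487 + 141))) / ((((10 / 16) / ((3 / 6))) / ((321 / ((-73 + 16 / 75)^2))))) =6532029000 / 1579436093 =4.14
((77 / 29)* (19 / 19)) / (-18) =-77 / 522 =-0.15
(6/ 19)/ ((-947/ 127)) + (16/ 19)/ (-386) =-154642/ 3472649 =-0.04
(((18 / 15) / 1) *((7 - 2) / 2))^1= 3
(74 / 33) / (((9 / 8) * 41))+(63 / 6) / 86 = 357541 / 2094444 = 0.17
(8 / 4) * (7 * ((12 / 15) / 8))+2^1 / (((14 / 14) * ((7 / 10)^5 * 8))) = 2.89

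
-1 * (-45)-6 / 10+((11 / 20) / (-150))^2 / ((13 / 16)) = 324675121 / 7312500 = 44.40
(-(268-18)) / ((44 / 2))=-125 / 11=-11.36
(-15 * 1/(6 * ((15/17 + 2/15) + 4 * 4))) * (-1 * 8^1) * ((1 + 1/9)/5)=3400/13017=0.26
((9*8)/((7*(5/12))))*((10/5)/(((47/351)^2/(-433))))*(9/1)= -829637505216/77315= -10730615.08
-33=-33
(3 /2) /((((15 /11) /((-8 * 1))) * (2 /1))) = -22 /5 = -4.40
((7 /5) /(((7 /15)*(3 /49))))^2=2401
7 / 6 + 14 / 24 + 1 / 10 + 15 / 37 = 1669 / 740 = 2.26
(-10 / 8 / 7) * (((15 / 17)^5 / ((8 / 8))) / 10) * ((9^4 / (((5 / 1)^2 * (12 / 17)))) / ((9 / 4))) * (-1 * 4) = 7381125 / 1169294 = 6.31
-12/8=-3/2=-1.50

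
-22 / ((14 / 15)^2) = -2475 / 98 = -25.26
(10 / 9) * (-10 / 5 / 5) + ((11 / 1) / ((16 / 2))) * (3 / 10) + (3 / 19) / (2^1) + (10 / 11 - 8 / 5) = -0.64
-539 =-539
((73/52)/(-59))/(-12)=73/36816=0.00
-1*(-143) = 143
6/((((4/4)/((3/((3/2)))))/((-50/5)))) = -120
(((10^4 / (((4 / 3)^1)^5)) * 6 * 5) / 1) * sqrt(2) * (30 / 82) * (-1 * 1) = -34171875 * sqrt(2) / 1312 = -36834.09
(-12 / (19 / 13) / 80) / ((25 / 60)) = -0.25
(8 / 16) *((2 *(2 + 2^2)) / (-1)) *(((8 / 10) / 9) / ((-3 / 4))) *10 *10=640 / 9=71.11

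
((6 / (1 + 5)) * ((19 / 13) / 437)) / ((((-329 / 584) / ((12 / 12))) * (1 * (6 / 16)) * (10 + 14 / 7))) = -1168 / 885339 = -0.00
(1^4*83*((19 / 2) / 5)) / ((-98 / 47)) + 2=-72159 / 980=-73.63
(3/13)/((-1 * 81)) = -1/351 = -0.00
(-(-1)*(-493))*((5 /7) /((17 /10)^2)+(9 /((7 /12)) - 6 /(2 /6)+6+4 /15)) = -3469328 /1785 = -1943.60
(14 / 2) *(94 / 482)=329 / 241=1.37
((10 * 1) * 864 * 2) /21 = 5760 /7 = 822.86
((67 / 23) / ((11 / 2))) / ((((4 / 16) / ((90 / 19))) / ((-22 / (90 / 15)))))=-16080 / 437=-36.80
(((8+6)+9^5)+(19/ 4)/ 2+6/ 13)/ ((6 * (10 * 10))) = 6142847/ 62400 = 98.44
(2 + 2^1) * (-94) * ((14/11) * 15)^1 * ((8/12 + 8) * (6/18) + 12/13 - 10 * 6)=173027680/429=403327.93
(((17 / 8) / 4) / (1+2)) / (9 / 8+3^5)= 17 / 23436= 0.00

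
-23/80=-0.29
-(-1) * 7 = 7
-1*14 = -14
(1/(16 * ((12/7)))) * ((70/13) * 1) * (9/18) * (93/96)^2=235445/2555904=0.09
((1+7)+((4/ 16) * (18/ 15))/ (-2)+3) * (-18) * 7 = -13671/ 10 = -1367.10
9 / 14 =0.64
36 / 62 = 18 / 31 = 0.58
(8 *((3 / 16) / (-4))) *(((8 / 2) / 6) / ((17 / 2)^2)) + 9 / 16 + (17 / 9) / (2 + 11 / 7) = 1131881 / 1040400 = 1.09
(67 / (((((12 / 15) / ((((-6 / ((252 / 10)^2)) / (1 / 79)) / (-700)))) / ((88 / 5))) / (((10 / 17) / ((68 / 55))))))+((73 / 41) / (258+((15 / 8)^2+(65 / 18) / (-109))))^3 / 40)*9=84474536358328789288367269813973 / 12551676682163021259581316040680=6.73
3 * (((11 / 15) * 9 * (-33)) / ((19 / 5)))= -3267 / 19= -171.95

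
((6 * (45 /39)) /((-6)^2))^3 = 125 /17576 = 0.01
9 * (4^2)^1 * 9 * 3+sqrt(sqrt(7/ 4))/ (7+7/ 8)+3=4 * sqrt(2) * 7^(1/ 4)/ 63+3891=3891.15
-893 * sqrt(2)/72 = -17.54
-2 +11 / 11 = -1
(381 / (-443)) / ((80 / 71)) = -27051 / 35440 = -0.76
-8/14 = -0.57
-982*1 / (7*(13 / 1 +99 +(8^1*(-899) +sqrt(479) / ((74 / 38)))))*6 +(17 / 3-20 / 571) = 4142076*sqrt(479) / 480360080767 +4731860264749169 / 822856818353871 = 5.75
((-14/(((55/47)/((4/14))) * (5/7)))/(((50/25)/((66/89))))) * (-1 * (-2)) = -3.55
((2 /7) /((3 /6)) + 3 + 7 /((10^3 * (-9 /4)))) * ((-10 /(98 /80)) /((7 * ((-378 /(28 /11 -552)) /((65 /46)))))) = -8831649944 /1033277553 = -8.55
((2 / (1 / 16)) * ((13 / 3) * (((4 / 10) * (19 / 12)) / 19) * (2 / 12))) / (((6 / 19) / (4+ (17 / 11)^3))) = 18.76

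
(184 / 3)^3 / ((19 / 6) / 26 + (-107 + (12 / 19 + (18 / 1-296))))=-6154749952 / 10250163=-600.45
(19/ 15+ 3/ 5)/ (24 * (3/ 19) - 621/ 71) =-37772/ 100305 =-0.38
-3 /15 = -1 /5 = -0.20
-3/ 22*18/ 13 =-0.19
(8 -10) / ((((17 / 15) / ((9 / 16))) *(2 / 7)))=-945 / 272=-3.47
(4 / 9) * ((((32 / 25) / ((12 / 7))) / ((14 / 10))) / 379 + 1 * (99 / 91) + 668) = 1384573292 / 4656015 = 297.37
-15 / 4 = -3.75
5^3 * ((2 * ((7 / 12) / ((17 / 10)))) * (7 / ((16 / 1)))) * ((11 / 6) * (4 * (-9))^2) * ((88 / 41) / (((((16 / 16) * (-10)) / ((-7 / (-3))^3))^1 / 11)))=-5592529250 / 2091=-2674571.62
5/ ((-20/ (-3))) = 3/ 4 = 0.75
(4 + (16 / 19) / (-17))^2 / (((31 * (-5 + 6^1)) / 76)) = 6512704 / 170221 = 38.26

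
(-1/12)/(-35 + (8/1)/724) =181/75996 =0.00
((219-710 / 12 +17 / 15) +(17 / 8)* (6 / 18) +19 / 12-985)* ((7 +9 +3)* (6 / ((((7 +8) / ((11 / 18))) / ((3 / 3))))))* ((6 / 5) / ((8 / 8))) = -20609281 / 4500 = -4579.84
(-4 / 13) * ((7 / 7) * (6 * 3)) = -72 / 13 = -5.54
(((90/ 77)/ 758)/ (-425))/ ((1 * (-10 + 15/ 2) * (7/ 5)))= 18/ 17363885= 0.00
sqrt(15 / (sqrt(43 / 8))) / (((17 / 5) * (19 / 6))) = 30 * sqrt(15) * 86^(3 / 4) / 13889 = 0.24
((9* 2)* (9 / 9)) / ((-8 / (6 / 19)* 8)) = -27 / 304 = -0.09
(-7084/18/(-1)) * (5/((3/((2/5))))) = 7084/27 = 262.37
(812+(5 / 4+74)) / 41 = 3549 / 164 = 21.64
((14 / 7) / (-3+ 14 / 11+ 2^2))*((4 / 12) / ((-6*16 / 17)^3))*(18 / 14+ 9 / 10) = -918731 / 258048000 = -0.00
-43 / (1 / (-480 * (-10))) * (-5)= 1032000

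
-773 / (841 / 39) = -30147 / 841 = -35.85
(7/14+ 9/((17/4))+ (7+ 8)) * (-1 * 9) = -5391/34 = -158.56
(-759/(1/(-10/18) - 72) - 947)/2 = -57608/123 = -468.36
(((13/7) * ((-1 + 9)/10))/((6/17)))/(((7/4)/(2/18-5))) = -77792/6615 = -11.76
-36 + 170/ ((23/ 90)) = 629.22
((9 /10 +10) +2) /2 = 129 /20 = 6.45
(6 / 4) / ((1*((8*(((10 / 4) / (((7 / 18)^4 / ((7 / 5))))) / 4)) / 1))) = 343 / 69984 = 0.00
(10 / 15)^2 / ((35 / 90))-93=-643 / 7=-91.86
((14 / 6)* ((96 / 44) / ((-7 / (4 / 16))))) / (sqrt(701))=-2* sqrt(701) / 7711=-0.01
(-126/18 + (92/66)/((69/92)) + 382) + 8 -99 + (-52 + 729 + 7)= 96016/99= 969.86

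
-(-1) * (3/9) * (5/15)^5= 1/729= 0.00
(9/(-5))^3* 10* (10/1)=-2916/5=-583.20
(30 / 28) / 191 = 15 / 2674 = 0.01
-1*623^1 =-623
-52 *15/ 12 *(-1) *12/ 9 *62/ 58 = 8060/ 87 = 92.64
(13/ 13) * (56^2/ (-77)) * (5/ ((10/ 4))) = -81.45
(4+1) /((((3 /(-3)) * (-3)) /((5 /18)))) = 25 /54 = 0.46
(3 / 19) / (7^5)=3 / 319333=0.00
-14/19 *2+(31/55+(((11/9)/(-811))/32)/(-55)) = -222122959/244078560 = -0.91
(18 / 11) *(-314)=-5652 / 11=-513.82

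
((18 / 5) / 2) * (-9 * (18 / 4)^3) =-59049 / 40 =-1476.22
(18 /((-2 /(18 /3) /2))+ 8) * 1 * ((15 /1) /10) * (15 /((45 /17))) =-850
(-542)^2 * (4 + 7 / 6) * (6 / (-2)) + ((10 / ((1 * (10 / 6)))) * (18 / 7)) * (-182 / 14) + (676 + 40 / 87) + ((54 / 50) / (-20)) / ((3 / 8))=-4552866.26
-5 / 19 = -0.26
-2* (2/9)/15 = -4/135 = -0.03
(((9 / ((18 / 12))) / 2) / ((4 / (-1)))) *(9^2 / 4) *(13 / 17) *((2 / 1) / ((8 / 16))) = -3159 / 68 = -46.46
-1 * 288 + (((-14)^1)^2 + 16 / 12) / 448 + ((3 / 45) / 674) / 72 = -1465242293 / 5095440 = -287.56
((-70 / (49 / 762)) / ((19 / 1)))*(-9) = 68580 / 133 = 515.64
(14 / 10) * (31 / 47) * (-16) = -3472 / 235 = -14.77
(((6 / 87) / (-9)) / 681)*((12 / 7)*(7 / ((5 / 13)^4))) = -0.01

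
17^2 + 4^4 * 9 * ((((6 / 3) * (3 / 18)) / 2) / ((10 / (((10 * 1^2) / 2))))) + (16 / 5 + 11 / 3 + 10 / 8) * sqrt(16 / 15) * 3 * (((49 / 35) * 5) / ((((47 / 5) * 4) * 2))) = 3409 * sqrt(15) / 5640 + 481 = 483.34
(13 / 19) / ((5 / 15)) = 39 / 19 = 2.05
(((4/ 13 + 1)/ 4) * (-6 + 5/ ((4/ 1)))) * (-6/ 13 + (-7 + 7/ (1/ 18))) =-497743/ 2704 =-184.08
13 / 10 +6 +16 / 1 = 233 / 10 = 23.30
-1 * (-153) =153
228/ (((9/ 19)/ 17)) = 24548/ 3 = 8182.67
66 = 66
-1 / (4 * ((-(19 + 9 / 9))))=1 / 80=0.01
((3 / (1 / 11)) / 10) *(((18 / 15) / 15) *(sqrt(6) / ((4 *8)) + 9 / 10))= 33 *sqrt(6) / 4000 + 297 / 1250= 0.26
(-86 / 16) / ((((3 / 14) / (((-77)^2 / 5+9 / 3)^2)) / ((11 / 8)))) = -3655668478 / 75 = -48742246.37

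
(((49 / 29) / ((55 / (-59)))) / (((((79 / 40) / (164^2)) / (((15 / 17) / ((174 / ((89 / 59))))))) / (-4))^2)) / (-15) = 1796931241851289600 / 85646963562567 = 20980.68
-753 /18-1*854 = -895.83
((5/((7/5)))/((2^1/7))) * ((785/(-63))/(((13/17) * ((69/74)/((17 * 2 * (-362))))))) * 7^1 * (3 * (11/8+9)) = 3152578427875/5382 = 585763364.53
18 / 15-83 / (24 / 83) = -34301 / 120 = -285.84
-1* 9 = -9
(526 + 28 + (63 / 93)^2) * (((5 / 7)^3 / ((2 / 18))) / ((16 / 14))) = 599439375 / 376712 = 1591.24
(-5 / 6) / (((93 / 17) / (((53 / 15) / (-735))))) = 901 / 1230390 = 0.00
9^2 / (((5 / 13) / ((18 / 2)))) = 9477 / 5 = 1895.40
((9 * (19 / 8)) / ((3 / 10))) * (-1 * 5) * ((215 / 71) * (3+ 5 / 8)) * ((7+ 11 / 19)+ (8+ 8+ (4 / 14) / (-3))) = -730274375 / 7952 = -91835.31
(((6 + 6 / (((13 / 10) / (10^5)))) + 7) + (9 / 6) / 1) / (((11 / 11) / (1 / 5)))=92310.59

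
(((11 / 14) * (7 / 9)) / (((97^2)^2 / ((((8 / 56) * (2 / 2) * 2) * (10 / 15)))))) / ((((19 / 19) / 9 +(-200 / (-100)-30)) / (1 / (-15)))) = 22 / 6999567602265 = 0.00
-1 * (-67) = 67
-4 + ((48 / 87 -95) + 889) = 22926 / 29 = 790.55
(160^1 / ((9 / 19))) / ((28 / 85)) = 64600 / 63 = 1025.40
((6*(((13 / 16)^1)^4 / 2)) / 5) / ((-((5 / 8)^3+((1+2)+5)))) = -28561 / 900480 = -0.03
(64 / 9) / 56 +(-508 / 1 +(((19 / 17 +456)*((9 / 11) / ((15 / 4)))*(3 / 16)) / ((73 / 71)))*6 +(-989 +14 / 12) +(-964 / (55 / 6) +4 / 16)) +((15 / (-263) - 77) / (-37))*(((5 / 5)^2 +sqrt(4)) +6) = -246502404746221 / 167375730060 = -1472.75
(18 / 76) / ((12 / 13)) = 39 / 152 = 0.26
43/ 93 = 0.46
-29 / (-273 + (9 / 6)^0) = 0.11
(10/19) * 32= 320/19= 16.84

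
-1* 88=-88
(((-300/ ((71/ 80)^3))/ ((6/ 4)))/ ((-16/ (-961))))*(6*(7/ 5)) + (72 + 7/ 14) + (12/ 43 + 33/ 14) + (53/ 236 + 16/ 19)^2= -312500564365201494165/ 2166071307556016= -144270.67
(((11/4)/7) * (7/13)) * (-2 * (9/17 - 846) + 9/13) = 4112361/11492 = 357.85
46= 46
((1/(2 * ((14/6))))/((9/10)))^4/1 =625/194481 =0.00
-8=-8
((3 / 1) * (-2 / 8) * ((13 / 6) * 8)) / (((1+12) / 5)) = -5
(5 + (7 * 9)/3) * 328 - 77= 8451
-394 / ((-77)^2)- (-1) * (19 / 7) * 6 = 16.22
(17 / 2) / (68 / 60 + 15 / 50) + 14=857 / 43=19.93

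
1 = 1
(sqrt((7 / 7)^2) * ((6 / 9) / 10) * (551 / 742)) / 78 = 551 / 868140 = 0.00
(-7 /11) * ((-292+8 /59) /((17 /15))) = 1808100 /11033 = 163.88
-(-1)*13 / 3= 4.33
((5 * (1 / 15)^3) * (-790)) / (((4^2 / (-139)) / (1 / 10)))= 10981 / 10800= 1.02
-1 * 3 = -3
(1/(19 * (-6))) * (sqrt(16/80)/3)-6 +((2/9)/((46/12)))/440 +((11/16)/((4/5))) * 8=26569/30360-sqrt(5)/1710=0.87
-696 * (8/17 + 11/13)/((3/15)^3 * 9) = -2813000/221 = -12728.51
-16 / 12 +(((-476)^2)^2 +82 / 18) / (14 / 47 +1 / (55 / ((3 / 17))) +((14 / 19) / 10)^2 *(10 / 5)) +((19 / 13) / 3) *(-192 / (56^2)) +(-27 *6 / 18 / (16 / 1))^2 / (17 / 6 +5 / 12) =114929905449810979022569 / 698354250048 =164572500907.54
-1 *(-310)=310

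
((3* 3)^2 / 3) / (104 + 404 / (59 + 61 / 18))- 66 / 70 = -3032877 / 4342240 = -0.70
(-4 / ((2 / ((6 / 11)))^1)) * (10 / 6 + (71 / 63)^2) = -46624 / 14553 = -3.20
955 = 955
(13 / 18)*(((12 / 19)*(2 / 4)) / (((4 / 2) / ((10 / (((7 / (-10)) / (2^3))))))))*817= -223600 / 21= -10647.62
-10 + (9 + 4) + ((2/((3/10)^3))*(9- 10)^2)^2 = 4002187/729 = 5489.97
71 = 71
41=41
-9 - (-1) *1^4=-8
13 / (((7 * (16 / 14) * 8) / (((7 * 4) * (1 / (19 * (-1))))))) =-0.30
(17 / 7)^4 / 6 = 5.80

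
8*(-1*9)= -72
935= 935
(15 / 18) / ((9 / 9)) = 5 / 6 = 0.83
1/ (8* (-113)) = -1/ 904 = -0.00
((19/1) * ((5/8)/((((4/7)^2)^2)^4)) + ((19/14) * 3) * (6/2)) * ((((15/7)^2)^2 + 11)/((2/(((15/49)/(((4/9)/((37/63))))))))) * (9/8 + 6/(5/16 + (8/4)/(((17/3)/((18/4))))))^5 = 858179437.50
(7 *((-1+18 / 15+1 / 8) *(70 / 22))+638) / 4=56781 / 352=161.31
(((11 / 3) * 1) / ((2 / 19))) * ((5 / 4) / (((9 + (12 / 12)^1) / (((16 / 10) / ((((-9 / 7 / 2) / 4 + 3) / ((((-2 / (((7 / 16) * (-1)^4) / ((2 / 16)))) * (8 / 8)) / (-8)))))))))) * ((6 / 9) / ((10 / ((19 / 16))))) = 0.01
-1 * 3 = -3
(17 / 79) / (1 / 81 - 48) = -1377 / 307073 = -0.00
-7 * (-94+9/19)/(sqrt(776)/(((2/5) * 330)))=410487 * sqrt(194)/1843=3102.24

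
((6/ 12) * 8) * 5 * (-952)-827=-19867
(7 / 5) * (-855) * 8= -9576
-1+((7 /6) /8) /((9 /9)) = -41 /48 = -0.85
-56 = -56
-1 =-1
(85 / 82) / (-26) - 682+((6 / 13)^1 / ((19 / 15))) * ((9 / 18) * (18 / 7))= -193263657 / 283556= -681.57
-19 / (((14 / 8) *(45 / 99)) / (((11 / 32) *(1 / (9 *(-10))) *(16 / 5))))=2299 / 7875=0.29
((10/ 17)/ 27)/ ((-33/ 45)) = -0.03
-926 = -926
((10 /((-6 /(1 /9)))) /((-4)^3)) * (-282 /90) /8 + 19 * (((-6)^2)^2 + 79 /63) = 24647.82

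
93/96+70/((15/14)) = 6365/96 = 66.30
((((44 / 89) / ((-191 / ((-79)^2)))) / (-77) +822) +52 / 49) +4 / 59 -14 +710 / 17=711054311370 / 835449853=851.10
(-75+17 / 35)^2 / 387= 6801664 / 474075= 14.35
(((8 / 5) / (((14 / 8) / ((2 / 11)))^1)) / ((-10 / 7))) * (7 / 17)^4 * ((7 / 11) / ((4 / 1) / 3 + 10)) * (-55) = 806736 / 78092135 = 0.01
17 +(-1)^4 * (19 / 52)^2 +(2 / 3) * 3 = 51737 / 2704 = 19.13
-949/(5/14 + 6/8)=-26572/31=-857.16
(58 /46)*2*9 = 522 /23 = 22.70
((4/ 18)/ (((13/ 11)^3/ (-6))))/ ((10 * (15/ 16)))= -42592/ 494325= -0.09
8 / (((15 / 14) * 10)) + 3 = 281 / 75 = 3.75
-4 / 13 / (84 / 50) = -50 / 273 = -0.18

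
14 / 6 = 7 / 3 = 2.33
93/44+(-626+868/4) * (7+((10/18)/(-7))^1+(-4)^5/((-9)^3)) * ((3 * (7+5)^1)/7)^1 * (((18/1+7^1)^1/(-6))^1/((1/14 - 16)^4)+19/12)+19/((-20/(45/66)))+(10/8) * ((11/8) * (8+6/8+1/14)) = -1148804497594059097289/41459538224877696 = -27709.05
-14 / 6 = -7 / 3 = -2.33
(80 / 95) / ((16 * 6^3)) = 1 / 4104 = 0.00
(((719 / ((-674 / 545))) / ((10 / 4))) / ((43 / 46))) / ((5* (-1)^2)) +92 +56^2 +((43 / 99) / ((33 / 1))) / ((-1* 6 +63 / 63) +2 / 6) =3510840794239 / 1104648930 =3178.24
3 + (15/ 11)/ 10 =69/ 22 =3.14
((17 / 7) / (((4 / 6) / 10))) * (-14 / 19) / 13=-510 / 247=-2.06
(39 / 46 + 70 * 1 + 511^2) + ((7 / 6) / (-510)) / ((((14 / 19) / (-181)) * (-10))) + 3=367657788703 / 1407600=261194.79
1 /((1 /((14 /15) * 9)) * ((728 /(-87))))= -1.00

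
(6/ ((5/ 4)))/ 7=24/ 35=0.69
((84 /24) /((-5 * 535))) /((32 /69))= -0.00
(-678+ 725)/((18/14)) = 329/9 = 36.56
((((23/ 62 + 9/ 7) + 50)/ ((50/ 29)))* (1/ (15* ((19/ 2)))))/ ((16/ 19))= 216717/ 868000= 0.25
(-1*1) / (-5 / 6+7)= -6 / 37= -0.16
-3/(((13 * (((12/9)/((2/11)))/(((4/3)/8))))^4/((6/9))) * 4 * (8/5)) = -5/1712789917696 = -0.00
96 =96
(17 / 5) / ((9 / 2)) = 0.76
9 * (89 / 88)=801 / 88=9.10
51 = 51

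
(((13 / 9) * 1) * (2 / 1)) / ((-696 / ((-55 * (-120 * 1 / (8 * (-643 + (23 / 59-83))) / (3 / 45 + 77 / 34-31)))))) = -17928625 / 108913495794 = -0.00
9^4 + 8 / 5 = 32813 / 5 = 6562.60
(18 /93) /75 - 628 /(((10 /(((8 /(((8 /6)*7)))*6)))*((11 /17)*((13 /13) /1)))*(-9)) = 55.46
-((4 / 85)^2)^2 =-0.00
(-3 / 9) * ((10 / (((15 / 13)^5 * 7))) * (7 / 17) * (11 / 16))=-0.07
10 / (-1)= -10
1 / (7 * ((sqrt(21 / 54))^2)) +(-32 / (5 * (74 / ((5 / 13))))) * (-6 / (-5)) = 0.33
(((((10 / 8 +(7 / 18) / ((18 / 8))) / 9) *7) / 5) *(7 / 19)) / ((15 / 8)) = 45178 / 1038825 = 0.04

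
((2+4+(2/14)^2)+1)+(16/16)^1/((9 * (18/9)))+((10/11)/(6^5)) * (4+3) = 14830331/2095632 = 7.08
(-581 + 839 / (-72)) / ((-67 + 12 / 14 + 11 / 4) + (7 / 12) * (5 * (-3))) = 298697 / 36360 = 8.21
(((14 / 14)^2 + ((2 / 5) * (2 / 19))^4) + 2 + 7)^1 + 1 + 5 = 1303210256 / 81450625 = 16.00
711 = 711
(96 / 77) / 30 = 16 / 385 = 0.04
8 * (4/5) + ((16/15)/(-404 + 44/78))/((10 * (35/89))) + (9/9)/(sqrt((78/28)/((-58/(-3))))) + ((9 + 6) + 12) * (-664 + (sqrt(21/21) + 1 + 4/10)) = -122919519528/6883625 + 2 * sqrt(2639)/39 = -17854.17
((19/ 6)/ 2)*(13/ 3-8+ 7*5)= 893/ 18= 49.61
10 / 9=1.11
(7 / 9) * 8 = 56 / 9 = 6.22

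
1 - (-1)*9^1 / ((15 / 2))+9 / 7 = 122 / 35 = 3.49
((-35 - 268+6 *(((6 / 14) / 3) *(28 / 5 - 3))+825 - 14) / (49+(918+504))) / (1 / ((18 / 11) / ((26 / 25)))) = 803610 / 1472471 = 0.55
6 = 6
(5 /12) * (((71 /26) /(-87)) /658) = -355 /17860752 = -0.00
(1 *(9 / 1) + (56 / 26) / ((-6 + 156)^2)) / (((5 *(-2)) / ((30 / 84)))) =-164533 / 511875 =-0.32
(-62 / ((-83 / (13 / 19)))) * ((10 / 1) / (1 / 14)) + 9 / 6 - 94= -66065 / 3154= -20.95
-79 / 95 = -0.83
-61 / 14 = -4.36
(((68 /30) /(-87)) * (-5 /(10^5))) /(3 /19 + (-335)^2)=323 /27826227900000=0.00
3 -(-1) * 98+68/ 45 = 4613/ 45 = 102.51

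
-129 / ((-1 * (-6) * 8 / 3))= -129 / 16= -8.06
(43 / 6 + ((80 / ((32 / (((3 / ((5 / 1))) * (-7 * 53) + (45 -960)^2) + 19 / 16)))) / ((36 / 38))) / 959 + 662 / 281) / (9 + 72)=358979059813 / 12572812224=28.55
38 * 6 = 228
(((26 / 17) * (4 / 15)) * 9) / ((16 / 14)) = 273 / 85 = 3.21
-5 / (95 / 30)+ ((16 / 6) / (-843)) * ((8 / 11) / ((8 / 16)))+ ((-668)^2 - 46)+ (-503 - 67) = 235530173086 / 528561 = 445606.42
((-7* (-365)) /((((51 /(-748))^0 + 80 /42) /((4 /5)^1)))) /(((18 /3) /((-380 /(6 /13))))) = -17670380 /183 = -96559.45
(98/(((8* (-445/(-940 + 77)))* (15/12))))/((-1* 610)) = -42287/1357250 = -0.03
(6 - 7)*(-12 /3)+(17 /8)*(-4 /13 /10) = 1023 /260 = 3.93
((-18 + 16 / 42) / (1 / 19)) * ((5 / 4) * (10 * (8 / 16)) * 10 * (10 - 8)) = -878750 / 21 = -41845.24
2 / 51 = 0.04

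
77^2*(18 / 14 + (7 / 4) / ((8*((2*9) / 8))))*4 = 590359 / 18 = 32797.72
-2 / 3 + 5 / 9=-1 / 9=-0.11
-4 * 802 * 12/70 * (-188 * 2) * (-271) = -1961294208/35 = -56036977.37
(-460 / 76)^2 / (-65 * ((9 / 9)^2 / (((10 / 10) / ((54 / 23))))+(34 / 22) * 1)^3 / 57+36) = -642507939975 / 548871985199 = -1.17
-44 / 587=-0.07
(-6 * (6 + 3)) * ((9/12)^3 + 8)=-14553/32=-454.78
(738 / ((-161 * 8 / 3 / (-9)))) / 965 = 9963 / 621460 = 0.02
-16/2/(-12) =2/3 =0.67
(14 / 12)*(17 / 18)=119 / 108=1.10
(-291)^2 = 84681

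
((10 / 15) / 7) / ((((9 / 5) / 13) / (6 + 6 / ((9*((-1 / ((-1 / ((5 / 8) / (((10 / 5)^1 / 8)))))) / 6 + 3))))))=4.26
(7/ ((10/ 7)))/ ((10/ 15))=147/ 20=7.35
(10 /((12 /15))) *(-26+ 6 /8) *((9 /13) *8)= -22725 /13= -1748.08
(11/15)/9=11/135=0.08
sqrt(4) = 2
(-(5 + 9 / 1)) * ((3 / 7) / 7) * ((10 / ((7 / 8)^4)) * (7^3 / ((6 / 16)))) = -655360 / 49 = -13374.69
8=8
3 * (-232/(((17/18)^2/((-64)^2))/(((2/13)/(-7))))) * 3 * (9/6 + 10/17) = 196740513792/447083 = 440053.67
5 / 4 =1.25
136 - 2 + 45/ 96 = 4303/ 32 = 134.47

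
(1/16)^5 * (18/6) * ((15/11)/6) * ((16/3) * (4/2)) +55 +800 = 616366085/720896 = 855.00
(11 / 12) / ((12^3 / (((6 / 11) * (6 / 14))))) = 1 / 8064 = 0.00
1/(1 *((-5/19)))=-19/5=-3.80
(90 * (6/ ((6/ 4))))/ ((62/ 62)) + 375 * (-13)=-4515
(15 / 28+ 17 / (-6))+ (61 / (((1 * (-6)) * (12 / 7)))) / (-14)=-1.87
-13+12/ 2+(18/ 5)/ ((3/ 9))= 3.80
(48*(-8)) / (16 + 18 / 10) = -1920 / 89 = -21.57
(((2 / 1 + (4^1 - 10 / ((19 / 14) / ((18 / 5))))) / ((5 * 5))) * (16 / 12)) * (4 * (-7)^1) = 2912 / 95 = 30.65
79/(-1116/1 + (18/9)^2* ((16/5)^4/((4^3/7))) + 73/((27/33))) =-444375/5517577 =-0.08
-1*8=-8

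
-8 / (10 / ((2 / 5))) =-0.32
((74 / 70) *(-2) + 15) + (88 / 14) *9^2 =522.03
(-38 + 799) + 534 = 1295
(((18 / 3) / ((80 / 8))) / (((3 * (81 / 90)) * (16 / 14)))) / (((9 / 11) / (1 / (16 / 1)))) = 77 / 5184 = 0.01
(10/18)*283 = 1415/9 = 157.22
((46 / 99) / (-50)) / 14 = -23 / 34650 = -0.00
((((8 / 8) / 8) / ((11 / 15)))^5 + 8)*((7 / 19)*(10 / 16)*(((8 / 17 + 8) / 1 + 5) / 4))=338387791442785 / 54546370920448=6.20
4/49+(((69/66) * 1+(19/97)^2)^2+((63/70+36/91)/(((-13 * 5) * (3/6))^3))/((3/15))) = 1.26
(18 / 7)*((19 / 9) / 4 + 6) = 235 / 14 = 16.79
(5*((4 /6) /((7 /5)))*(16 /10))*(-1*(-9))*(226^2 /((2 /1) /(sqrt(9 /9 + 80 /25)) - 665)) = -4891037760 /1857341 - 4903296*sqrt(105) /13001387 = -2637.22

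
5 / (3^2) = 0.56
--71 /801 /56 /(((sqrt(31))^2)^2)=71 /43106616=0.00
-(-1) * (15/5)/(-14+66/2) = 3/19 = 0.16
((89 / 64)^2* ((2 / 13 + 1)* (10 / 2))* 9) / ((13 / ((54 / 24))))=48120075 / 2768896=17.38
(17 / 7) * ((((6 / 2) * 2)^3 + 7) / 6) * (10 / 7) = 18955 / 147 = 128.95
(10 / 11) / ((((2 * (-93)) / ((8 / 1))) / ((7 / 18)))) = -140 / 9207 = -0.02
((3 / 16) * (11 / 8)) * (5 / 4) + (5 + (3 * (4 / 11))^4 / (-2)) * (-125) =-4019152235 / 7496192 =-536.16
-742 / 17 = -43.65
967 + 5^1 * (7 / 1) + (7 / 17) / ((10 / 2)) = 85177 / 85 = 1002.08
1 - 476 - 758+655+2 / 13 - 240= -10632 / 13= -817.85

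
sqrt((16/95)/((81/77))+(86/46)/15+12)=sqrt(190026391)/3933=3.50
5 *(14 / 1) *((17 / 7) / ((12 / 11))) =935 / 6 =155.83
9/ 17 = 0.53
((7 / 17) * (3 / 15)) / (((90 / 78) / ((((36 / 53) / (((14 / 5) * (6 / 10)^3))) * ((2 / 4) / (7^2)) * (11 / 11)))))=325 / 397341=0.00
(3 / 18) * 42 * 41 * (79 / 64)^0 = 287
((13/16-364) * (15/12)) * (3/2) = -87165/128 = -680.98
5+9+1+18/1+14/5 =179/5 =35.80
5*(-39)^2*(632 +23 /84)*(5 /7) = 3434601.66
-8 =-8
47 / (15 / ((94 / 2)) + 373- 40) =2209 / 15666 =0.14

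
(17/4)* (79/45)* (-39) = -17459/60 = -290.98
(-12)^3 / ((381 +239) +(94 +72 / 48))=-128 / 53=-2.42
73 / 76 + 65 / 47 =8371 / 3572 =2.34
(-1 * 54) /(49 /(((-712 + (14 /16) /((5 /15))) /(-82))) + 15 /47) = -14403150 /1595893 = -9.03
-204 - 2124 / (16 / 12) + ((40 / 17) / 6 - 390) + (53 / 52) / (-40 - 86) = -243554029 / 111384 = -2186.62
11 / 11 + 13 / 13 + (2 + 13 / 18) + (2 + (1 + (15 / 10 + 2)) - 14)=-25 / 9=-2.78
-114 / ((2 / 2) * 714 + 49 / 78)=-8892 / 55741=-0.16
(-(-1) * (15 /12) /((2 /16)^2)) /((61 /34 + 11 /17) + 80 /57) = 155040 /7451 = 20.81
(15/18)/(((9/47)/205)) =48175/54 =892.13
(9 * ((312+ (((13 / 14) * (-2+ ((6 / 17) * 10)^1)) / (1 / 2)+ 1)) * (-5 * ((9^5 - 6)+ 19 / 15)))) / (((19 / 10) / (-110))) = 109849348752000 / 2261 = 48584409001.33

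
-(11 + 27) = -38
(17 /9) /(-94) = -17 /846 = -0.02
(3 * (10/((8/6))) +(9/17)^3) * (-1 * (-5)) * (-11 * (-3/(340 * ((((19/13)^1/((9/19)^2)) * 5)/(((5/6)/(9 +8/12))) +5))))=7733146707/269329834616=0.03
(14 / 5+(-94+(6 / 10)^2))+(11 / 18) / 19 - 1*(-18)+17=-477157 / 8550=-55.81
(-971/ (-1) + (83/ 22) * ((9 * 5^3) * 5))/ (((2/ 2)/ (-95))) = -46382515/ 22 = -2108296.14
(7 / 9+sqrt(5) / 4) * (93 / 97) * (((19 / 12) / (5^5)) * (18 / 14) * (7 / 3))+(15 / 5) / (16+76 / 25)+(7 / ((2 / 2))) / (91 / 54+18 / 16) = 1767 * sqrt(5) / 4850000+348092606767 / 131373768750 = 2.65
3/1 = 3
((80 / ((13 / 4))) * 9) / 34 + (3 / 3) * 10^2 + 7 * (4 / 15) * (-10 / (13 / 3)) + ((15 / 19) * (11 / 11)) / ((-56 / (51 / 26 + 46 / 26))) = 48042529 / 470288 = 102.16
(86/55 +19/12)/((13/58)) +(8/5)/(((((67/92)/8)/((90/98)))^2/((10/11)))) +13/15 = 2511380075213/15412667270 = 162.94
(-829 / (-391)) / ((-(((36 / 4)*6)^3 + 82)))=-829 / 61600486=-0.00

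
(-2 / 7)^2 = 4 / 49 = 0.08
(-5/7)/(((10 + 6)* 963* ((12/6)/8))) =-5/26964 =-0.00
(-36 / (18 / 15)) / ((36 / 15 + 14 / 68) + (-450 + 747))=-5100 / 50933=-0.10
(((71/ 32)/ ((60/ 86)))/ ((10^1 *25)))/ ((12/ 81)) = 27477/ 320000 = 0.09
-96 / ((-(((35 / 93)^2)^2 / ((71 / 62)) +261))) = 16447491936 / 44719619951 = 0.37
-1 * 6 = -6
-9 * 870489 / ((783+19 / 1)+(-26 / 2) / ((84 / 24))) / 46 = -54840807 / 257048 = -213.35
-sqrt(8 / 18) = -2 / 3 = -0.67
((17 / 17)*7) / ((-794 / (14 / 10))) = -0.01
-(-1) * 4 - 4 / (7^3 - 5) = 674 / 169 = 3.99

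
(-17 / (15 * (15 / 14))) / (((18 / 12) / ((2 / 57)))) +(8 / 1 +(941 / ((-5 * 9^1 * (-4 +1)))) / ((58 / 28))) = 12653182 / 1115775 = 11.34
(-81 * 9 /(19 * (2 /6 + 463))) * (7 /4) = -15309 /105640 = -0.14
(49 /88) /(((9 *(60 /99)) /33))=539 /160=3.37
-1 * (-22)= 22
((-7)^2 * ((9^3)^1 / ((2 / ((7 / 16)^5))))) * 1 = 600362847 / 2097152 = 286.28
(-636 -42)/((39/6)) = -1356/13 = -104.31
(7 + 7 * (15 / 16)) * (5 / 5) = 217 / 16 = 13.56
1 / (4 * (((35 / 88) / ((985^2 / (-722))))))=-2134495 / 2527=-844.68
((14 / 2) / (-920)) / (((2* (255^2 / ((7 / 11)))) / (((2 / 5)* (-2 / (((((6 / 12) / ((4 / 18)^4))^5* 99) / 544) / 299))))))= 170993385472 / 1266046091119805191272635625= 0.00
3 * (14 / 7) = 6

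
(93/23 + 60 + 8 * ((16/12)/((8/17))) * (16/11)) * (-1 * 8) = -589064/759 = -776.11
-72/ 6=-12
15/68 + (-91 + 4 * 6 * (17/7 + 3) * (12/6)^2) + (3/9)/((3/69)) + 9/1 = 638359/1428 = 447.03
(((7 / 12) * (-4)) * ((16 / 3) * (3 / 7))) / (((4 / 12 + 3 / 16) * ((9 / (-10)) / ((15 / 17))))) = 512 / 51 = 10.04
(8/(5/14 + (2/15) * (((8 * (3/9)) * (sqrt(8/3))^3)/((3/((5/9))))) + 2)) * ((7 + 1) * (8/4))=94281884928/1710527635 - 4682022912 * sqrt(6)/1710527635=48.41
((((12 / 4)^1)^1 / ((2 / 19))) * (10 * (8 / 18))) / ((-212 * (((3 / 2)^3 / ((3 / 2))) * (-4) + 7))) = 95 / 318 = 0.30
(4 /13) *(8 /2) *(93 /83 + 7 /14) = 2152 /1079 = 1.99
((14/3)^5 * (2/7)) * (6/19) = 307328/1539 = 199.69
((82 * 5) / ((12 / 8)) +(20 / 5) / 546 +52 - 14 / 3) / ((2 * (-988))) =-10943 / 67431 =-0.16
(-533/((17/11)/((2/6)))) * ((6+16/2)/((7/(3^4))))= -18623.65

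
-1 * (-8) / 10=4 / 5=0.80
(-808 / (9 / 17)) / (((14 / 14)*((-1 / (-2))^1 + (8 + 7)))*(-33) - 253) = 27472 / 13761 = 2.00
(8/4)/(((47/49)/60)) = 125.11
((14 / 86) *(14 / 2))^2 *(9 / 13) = 21609 / 24037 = 0.90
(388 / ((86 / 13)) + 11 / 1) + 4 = 3167 / 43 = 73.65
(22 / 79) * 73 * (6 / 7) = 9636 / 553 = 17.42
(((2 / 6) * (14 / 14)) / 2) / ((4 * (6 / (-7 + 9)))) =1 / 72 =0.01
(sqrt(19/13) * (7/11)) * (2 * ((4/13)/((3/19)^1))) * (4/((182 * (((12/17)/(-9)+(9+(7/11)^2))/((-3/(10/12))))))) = -511632 * sqrt(247)/316115345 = -0.03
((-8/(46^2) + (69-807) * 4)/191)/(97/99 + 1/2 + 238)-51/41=-257016429393/196429616783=-1.31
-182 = -182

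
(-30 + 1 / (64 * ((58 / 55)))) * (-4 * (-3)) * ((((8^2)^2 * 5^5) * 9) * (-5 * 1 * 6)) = 36062820000000 / 29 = 1243545517241.38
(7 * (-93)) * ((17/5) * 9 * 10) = -199206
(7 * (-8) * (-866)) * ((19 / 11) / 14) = 65816 / 11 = 5983.27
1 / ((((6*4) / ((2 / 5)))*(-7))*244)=-1 / 102480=-0.00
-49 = -49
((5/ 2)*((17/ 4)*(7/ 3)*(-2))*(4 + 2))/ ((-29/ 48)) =14280/ 29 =492.41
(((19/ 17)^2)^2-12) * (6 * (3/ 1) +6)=-20926344/ 83521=-250.55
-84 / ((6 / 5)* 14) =-5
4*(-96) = -384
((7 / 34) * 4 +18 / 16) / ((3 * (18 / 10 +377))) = 1325 / 772752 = 0.00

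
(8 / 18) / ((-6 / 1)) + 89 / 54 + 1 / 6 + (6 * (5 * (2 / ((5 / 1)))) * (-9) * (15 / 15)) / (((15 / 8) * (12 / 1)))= -413 / 135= -3.06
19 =19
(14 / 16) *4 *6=21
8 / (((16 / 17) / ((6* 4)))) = 204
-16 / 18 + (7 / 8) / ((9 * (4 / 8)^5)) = 20 / 9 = 2.22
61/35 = 1.74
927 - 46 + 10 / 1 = 891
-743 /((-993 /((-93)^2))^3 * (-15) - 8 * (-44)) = -5934737114847 /2811792984863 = -2.11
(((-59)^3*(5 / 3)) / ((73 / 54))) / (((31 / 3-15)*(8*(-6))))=-9242055 / 8176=-1130.39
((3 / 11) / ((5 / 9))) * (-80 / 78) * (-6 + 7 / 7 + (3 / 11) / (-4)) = 4014 / 1573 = 2.55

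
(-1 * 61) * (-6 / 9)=122 / 3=40.67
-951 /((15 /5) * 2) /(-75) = 317 /150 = 2.11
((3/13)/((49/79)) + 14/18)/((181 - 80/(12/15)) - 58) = 6592/131859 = 0.05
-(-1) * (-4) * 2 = -8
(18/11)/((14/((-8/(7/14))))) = -144/77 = -1.87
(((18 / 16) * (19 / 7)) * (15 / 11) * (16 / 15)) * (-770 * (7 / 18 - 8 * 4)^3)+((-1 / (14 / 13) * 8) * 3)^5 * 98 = -23931414854159 / 55566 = -430684498.69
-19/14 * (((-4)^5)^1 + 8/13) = 126388/91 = 1388.88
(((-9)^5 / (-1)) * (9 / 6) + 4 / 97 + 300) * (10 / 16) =86207335 / 1552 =55545.96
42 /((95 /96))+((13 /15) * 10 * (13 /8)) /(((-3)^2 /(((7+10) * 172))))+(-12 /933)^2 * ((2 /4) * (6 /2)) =4617.96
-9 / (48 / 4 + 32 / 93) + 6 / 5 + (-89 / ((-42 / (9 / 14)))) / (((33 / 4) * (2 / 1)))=244621 / 441980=0.55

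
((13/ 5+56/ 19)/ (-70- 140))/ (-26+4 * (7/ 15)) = 527/ 481460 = 0.00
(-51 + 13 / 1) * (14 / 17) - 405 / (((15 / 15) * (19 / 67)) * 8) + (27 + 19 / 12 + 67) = -885515 / 7752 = -114.23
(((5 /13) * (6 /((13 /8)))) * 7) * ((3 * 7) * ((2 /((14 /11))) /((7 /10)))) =468.64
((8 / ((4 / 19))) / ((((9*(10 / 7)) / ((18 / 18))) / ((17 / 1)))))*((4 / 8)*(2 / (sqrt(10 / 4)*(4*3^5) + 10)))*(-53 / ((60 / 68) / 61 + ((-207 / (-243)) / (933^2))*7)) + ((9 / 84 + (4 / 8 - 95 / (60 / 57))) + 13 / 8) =-78858044643446901*sqrt(10) / 2082658636559300 - 508727959148729787 / 5831444182366040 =-206.98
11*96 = 1056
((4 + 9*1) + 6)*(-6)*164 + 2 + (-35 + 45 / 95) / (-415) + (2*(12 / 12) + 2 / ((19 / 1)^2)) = -2800328686 / 149815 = -18691.91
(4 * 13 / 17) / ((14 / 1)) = 26 / 119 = 0.22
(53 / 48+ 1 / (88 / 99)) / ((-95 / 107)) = -11449 / 4560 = -2.51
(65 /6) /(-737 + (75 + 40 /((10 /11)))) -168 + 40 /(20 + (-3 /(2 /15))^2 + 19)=-452729783 /2695716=-167.94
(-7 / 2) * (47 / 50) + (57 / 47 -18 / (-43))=-335209 / 202100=-1.66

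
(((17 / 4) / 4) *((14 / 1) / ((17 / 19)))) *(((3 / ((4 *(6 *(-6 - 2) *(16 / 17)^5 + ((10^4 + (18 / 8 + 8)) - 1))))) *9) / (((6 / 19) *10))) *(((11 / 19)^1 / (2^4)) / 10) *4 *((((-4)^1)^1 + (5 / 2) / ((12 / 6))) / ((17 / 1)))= -0.00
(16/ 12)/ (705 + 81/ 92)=368/ 194823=0.00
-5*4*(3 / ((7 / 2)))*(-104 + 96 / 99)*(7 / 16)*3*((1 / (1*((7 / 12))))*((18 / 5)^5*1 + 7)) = 4679212464 / 1925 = 2430759.72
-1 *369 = -369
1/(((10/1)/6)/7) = 21/5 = 4.20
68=68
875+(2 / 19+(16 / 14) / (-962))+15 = 56942628 / 63973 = 890.10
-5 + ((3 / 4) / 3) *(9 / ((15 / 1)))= -97 / 20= -4.85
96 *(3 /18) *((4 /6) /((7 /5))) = 160 /21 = 7.62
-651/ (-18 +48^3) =-217/ 36858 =-0.01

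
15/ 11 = 1.36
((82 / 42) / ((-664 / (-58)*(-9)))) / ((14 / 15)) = -5945 / 292824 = -0.02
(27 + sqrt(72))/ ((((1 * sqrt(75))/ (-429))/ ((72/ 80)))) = -34749 * sqrt(3)/ 50- 3861 * sqrt(6)/ 25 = -1582.04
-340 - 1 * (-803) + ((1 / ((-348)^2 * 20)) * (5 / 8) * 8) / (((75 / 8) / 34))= 1051334117 / 2270700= 463.00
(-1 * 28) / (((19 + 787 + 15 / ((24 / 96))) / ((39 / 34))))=-273 / 7361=-0.04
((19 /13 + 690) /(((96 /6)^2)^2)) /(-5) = -0.00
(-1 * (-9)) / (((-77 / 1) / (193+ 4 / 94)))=-81657 / 3619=-22.56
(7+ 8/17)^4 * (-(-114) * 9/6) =44484733611/83521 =532617.35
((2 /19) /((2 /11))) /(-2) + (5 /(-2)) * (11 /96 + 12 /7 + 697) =-44620627 /25536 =-1747.36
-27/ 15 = -9/ 5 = -1.80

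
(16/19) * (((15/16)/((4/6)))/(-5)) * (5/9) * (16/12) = -10/57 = -0.18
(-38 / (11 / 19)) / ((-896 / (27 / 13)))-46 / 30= -1327267 / 960960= -1.38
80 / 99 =0.81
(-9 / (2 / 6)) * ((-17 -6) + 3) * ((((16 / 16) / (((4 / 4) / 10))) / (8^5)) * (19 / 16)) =12825 / 65536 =0.20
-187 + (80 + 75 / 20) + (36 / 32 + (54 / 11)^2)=-75529 / 968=-78.03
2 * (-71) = -142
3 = 3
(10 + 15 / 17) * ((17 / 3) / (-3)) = -185 / 9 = -20.56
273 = 273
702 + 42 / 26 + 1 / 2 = 18307 / 26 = 704.12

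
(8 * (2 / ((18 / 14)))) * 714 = 26656 / 3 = 8885.33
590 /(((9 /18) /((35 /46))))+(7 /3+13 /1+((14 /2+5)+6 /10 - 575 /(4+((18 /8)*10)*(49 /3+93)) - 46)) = 747667513 /850080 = 879.53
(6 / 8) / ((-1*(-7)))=3 / 28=0.11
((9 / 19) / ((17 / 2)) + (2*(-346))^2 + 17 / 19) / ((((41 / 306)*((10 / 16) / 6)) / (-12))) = -1603653593472 / 3895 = -411721076.63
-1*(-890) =890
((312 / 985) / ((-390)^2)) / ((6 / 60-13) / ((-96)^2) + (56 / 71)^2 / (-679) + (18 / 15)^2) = 2002849792 / 1382683207415965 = 0.00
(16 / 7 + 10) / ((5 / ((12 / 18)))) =172 / 105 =1.64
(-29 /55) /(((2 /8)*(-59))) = 116 /3245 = 0.04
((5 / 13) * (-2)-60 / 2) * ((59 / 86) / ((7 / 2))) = -6.03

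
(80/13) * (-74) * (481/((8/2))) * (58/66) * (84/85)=-8893024/187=-47556.28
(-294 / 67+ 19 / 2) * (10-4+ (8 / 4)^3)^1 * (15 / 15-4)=-14385 / 67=-214.70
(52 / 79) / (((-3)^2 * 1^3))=52 / 711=0.07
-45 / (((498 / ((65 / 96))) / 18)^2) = -190125 / 7054336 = -0.03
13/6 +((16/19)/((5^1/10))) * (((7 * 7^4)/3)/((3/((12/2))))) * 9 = 19361911/114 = 169841.32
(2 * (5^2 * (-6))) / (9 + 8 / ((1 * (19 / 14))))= -5700 / 283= -20.14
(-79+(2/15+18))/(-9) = 913/135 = 6.76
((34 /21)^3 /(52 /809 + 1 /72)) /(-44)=-1.23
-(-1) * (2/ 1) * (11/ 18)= 11/ 9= 1.22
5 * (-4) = -20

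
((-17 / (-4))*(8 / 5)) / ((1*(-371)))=-0.02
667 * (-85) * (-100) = 5669500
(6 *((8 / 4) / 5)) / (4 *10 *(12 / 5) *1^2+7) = 12 / 515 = 0.02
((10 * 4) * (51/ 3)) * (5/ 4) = 850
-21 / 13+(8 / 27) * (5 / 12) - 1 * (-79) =81616 / 1053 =77.51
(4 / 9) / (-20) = -1 / 45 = -0.02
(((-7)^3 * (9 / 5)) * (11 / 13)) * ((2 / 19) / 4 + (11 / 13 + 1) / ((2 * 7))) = -2653497 / 32110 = -82.64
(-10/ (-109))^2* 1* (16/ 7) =1600/ 83167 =0.02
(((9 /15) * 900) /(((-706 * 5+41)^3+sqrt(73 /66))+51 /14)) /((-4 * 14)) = 945 * sqrt(4818) /11667446760702580086987271+2648979835343325 /11667446760702580086987271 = 0.00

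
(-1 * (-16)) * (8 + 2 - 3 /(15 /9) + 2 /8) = 135.20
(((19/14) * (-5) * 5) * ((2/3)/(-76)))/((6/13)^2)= 4225/3024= 1.40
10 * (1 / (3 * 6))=5 / 9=0.56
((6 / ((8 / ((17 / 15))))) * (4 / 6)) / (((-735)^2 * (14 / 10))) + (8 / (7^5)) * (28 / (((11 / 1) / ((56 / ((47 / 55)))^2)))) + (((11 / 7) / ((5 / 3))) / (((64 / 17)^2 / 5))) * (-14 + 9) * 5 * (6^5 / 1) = -207402871844777233 / 3207743683200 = -64656.93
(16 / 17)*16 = 256 / 17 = 15.06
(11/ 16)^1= 0.69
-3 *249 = -747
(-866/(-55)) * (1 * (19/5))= 16454/275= 59.83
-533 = -533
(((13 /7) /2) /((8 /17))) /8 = 221 /896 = 0.25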